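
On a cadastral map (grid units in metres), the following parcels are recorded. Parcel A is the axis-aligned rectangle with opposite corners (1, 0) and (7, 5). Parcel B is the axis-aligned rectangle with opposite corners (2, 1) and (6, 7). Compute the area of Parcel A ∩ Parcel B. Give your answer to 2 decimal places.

|Parcel A∩Parcel B|: x∈[2,6], y∈[1,5] → 4·4 = 16.

16.00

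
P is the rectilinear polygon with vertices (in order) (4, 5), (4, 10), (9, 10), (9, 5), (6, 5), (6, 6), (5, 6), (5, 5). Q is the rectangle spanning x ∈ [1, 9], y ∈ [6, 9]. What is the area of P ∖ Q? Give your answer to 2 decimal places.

|P| = 24, |P∩Q| = 15.
|P ∖ Q| = |P| − |P∩Q| = 24 − 15 = 9.00.

9.00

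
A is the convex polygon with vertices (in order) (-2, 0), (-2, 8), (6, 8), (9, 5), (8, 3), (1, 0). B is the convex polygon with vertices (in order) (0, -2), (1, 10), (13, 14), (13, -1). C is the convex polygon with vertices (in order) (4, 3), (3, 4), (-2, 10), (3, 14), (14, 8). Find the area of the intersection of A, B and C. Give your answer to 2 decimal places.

The intersection is the polygon with vertices (8.667,5.333), (4,3), (3,4), (0.727,6.727), (0.833,8), (6,8).
By the shoelace formula its area is 24.76.

24.76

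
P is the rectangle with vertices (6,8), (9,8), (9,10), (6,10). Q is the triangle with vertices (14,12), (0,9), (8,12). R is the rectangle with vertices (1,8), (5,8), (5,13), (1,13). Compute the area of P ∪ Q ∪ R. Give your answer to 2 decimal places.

33.07

By inclusion–exclusion:
Individual areas: |P| = 6, |Q| = 9, |R| = 20.
|P∩Q| = 0.
|P∩R| = 0 (no overlap).
|Q∩R| = 1.9286.
|P∩Q∩R| = 0.
|P ∪ Q ∪ R| = 35 − 1.9286 + 0 = 33.07.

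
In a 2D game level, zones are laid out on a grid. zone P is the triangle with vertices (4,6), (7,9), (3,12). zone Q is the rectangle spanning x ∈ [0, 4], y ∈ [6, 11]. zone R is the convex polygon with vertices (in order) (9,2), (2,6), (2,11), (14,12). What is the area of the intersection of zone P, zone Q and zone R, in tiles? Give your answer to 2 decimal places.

The intersection is the polygon with vertices (4,11), (4,6), (3.167,11).
By the shoelace formula its area is 2.08.

2.08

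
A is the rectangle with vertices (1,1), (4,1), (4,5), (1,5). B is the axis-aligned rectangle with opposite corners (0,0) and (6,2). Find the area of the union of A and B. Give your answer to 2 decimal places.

By inclusion–exclusion:
Individual areas: |A| = 12, |B| = 12.
|A∩B|: x∈[1,4], y∈[1,2] → 3·1 = 3.
|A ∪ B| = 24 − 3 = 21.00.

21.00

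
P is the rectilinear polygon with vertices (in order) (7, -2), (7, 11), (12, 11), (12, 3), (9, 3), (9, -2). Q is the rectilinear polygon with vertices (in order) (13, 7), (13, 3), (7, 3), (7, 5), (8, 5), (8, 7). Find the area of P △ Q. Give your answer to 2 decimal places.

36.00

|P| = 50, |Q| = 22, |P∩Q| = 18.
|P △ Q| = |P| + |Q| − 2·|P∩Q| = 50 + 22 − 36 = 36.00.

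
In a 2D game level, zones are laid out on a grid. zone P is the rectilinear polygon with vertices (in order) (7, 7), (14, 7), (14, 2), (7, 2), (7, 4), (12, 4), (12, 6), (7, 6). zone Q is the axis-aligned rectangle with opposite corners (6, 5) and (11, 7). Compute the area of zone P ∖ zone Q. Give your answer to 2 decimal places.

|zone P| = 25, |zone P∩zone Q| = 4.
|zone P ∖ zone Q| = |zone P| − |zone P∩zone Q| = 25 − 4 = 21.00.

21.00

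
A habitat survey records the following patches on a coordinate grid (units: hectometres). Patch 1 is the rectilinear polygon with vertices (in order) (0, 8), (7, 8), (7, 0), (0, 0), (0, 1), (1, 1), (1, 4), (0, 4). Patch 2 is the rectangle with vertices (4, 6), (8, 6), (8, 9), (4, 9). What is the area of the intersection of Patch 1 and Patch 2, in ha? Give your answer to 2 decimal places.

6.00

The intersection is the polygon with vertices (7,8), (7,6), (4,6), (4,8).
By the shoelace formula its area is 6.00.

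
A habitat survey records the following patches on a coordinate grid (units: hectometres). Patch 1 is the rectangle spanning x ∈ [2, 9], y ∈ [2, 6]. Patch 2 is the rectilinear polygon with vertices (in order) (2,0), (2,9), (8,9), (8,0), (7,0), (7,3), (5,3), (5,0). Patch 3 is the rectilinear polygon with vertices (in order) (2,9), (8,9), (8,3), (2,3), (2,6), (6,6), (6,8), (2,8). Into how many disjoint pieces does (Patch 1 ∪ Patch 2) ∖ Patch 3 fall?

(Patch 1 ∪ Patch 2) ∖ Patch 3 splits into 2 disjoint pieces (area 18, area 8).

2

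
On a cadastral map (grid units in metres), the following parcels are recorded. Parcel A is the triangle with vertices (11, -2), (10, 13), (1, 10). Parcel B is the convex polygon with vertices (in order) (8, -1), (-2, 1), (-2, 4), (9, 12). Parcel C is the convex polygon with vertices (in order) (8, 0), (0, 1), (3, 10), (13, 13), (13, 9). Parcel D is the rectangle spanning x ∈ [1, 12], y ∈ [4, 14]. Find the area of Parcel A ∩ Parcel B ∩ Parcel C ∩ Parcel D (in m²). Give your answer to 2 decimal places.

27.00

The intersection is the polygon with vertices (8.984,11.795), (8.385,4), (6,4), (2.981,7.623), (8.532,11.66).
By the shoelace formula its area is 27.00.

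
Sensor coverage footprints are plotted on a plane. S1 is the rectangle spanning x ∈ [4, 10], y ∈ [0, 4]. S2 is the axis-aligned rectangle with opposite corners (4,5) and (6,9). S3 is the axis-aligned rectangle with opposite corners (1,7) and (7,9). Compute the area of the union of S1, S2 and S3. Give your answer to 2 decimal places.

By inclusion–exclusion:
Individual areas: |S1| = 24, |S2| = 8, |S3| = 12.
|S1∩S2| = 0 (no overlap).
|S1∩S3| = 0 (no overlap).
|S2∩S3|: x∈[4,6], y∈[7,9] → 2·2 = 4.
|S1∩S2∩S3| = 0.
|S1 ∪ S2 ∪ S3| = 44 − 4 + 0 = 40.00.

40.00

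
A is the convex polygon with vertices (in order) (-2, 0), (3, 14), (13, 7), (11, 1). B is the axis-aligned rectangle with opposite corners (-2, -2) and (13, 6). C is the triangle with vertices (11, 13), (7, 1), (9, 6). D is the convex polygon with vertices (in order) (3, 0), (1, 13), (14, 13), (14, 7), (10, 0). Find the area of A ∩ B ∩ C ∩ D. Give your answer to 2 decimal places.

0.83

The intersection is the polygon with vertices (7,1), (8.667,6), (9,6).
By the shoelace formula its area is 0.83.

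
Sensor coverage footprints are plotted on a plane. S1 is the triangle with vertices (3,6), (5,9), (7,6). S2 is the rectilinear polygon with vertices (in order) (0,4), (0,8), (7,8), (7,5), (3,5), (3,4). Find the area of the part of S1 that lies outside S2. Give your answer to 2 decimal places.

0.67

|S1| = 6, |S1∩S2| = 5.3333.
|S1 ∖ S2| = |S1| − |S1∩S2| = 6 − 5.3333 = 0.67.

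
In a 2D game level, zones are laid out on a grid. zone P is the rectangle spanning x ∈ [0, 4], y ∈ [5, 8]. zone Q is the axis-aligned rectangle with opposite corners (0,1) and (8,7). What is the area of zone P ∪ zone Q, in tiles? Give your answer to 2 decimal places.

52.00

By inclusion–exclusion:
Individual areas: |zone P| = 12, |zone Q| = 48.
|zone P∩zone Q|: x∈[0,4], y∈[5,7] → 4·2 = 8.
|zone P ∪ zone Q| = 60 − 8 = 52.00.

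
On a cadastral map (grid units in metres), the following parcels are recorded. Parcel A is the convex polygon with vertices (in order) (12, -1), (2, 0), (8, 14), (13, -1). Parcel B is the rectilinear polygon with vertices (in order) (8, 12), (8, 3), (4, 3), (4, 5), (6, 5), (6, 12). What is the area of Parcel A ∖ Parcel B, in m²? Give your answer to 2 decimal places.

|Parcel A| = 80.5, |Parcel A∩Parcel B| = 20.4524.
|Parcel A ∖ Parcel B| = |Parcel A| − |Parcel A∩Parcel B| = 80.5 − 20.4524 = 60.05.

60.05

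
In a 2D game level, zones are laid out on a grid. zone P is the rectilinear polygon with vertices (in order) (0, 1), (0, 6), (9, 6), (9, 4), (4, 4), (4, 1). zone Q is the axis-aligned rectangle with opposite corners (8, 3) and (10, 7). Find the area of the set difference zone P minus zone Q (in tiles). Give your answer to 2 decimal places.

28.00

|zone P| = 30, |zone P∩zone Q| = 2.
|zone P ∖ zone Q| = |zone P| − |zone P∩zone Q| = 30 − 2 = 28.00.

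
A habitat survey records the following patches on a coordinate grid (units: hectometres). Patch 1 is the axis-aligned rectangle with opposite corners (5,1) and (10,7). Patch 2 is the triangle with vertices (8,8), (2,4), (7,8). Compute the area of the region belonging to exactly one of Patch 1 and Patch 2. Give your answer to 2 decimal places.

30.95

|Patch 1| = 30, |Patch 2| = 2, |Patch 1∩Patch 2| = 0.525.
|Patch 1 △ Patch 2| = |Patch 1| + |Patch 2| − 2·|Patch 1∩Patch 2| = 30 + 2 − 1.05 = 30.95.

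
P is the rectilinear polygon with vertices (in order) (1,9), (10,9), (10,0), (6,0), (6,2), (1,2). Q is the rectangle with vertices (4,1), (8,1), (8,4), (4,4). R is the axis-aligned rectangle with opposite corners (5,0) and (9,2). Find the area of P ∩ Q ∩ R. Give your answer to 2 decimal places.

2.00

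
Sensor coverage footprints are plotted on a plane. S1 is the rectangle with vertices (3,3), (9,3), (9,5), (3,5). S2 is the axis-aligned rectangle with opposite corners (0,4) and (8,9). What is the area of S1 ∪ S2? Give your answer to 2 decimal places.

47.00

By inclusion–exclusion:
Individual areas: |S1| = 12, |S2| = 40.
|S1∩S2|: x∈[3,8], y∈[4,5] → 5·1 = 5.
|S1 ∪ S2| = 52 − 5 = 47.00.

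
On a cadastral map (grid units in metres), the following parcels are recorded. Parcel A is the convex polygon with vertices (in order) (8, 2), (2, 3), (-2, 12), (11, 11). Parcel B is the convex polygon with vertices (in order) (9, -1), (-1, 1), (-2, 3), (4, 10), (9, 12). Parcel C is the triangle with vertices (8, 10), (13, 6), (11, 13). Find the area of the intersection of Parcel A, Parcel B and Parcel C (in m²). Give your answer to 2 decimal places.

The intersection is the polygon with vertices (9,9.2), (8,10), (9,11).
By the shoelace formula its area is 0.90.

0.90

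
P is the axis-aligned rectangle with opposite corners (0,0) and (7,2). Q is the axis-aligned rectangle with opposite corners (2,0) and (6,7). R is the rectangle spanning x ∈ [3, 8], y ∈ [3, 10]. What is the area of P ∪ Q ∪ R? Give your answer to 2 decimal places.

By inclusion–exclusion:
Individual areas: |P| = 14, |Q| = 28, |R| = 35.
|P∩Q|: x∈[2,6], y∈[0,2] → 4·2 = 8.
|P∩R| = 0 (no overlap).
|Q∩R|: x∈[3,6], y∈[3,7] → 3·4 = 12.
|P∩Q∩R| = 0.
|P ∪ Q ∪ R| = 77 − 20 + 0 = 57.00.

57.00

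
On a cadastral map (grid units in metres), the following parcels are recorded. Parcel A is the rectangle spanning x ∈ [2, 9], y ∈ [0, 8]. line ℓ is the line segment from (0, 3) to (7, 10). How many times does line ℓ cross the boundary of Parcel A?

2

The segment meets the boundary at (5,8), (2,5).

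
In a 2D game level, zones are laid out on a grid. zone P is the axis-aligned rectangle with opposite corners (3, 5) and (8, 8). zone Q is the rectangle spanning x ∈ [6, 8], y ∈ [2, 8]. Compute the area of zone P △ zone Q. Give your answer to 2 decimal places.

|zone P∩zone Q|: x∈[6,8], y∈[5,8] → 2·3 = 6.
|zone P △ zone Q| = |zone P| + |zone Q| − 2·|zone P∩zone Q| = 15 + 12 − 12 = 15.00.

15.00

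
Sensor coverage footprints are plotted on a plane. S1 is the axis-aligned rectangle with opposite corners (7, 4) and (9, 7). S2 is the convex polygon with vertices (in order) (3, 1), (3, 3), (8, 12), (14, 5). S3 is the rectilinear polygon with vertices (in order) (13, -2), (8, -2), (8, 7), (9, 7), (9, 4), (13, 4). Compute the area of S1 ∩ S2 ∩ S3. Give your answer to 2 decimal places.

The intersection is the polygon with vertices (9,7), (9,4), (8,4), (8,7).
By the shoelace formula its area is 3.00.

3.00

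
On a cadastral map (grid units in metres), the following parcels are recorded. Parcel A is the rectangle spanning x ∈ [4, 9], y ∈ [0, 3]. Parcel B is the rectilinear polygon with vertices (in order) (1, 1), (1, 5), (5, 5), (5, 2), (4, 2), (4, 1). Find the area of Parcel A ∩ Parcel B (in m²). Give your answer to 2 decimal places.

1.00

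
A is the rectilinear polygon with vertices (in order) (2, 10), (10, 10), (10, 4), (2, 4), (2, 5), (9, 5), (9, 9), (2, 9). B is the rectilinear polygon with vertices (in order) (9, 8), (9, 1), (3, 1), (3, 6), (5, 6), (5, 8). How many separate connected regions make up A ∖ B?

A ∖ B splits into 2 disjoint pieces (area 13, area 1).

2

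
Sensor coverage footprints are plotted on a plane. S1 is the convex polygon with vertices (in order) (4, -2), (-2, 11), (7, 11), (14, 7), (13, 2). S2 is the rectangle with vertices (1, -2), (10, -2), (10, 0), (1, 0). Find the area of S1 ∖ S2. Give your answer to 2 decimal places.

125.08

|S1| = 130.5, |S1∩S2| = 5.4231.
|S1 ∖ S2| = |S1| − |S1∩S2| = 130.5 − 5.4231 = 125.08.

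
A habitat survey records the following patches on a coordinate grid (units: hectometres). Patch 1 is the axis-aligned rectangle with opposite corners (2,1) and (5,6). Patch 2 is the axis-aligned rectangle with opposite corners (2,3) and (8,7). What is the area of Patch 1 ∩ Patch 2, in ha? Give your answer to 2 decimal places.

9.00

|Patch 1∩Patch 2|: x∈[2,5], y∈[3,6] → 3·3 = 9.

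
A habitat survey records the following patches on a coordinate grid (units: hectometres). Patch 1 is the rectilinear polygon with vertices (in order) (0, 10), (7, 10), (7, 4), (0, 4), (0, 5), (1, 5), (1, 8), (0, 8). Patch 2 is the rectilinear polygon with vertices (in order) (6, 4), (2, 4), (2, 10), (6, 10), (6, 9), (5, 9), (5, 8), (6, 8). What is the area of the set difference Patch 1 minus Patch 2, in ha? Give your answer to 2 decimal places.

16.00

|Patch 1| = 39, |Patch 1∩Patch 2| = 23.
|Patch 1 ∖ Patch 2| = |Patch 1| − |Patch 1∩Patch 2| = 39 − 23 = 16.00.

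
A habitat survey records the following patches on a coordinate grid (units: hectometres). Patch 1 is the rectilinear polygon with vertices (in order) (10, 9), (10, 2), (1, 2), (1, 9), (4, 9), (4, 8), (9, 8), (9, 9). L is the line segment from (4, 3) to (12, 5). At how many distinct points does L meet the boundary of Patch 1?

The segment meets the boundary at (10,4.5).

1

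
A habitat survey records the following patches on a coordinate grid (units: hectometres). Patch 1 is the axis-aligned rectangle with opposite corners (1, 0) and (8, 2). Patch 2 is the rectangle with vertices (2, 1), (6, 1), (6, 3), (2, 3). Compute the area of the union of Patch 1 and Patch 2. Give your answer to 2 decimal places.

18.00

By inclusion–exclusion:
Individual areas: |Patch 1| = 14, |Patch 2| = 8.
|Patch 1∩Patch 2|: x∈[2,6], y∈[1,2] → 4·1 = 4.
|Patch 1 ∪ Patch 2| = 22 − 4 = 18.00.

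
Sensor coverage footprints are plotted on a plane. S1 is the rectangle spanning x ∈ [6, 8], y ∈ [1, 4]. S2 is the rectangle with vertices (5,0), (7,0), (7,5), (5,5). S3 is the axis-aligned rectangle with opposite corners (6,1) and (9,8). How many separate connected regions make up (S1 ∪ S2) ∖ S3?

1

(S1 ∪ S2) ∖ S3 is a single connected region.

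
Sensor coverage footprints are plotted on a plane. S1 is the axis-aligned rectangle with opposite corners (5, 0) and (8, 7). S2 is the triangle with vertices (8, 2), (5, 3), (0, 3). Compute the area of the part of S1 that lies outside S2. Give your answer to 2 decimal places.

20.06

|S1| = 21, |S1∩S2| = 0.9375.
|S1 ∖ S2| = |S1| − |S1∩S2| = 21 − 0.9375 = 20.06.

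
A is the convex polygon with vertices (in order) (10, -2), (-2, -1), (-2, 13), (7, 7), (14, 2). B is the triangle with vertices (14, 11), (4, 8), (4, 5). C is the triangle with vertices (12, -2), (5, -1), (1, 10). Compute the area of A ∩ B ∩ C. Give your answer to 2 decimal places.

0.88

The intersection is the polygon with vertices (4,5), (4,6.727), (5.021,5.613).
By the shoelace formula its area is 0.88.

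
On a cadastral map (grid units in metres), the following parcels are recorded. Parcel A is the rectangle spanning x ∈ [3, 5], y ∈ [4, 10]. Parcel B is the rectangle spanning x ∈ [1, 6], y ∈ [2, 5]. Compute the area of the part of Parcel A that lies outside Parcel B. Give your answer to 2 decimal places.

10.00

|Parcel A∩Parcel B|: x∈[3,5], y∈[4,5] → 2·1 = 2.
|Parcel A| = 12.
|Parcel A ∖ Parcel B| = |Parcel A| − |Parcel A∩Parcel B| = 12 − 2 = 10.00.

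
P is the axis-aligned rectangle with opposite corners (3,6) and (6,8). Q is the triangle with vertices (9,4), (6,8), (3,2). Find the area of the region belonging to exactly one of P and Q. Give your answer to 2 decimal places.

|P| = 6, |Q| = 15, |P∩Q| = 1.
|P △ Q| = |P| + |Q| − 2·|P∩Q| = 6 + 15 − 2 = 19.00.

19.00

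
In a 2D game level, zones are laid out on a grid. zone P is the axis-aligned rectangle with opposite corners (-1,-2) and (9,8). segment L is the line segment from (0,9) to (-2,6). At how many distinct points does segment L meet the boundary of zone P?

2

The segment meets the boundary at (-1,7.5), (-0.667,8).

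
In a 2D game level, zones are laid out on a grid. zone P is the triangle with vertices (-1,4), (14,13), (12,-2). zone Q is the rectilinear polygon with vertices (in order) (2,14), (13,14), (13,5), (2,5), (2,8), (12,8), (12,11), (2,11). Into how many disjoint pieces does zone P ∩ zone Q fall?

zone P ∩ zone Q is a single connected region.

1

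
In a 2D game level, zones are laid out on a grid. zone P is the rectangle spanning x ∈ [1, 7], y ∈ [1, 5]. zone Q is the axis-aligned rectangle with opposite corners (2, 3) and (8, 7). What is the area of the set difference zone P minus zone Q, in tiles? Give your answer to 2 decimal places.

|zone P∩zone Q|: x∈[2,7], y∈[3,5] → 5·2 = 10.
|zone P| = 24.
|zone P ∖ zone Q| = |zone P| − |zone P∩zone Q| = 24 − 10 = 14.00.

14.00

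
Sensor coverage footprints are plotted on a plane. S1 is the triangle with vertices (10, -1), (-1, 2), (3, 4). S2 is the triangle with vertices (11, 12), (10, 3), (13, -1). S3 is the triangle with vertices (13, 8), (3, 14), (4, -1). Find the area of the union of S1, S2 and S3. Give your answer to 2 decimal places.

96.07

By inclusion–exclusion:
Individual areas: |S1| = 17, |S2| = 15.5, |S3| = 72.
|S1∩S2| = 0.
|S1∩S3| = 4.8571.
|S2∩S3| = 3.5773.
|S1∩S2∩S3| = 0.
|S1 ∪ S2 ∪ S3| = 104.5 − 8.4344 + 0 = 96.07.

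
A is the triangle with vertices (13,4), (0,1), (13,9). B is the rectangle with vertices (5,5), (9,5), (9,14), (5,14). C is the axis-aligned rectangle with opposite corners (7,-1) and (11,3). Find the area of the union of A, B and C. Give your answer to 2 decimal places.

By inclusion–exclusion:
Individual areas: |A| = 32.5, |B| = 36, |C| = 16.
|A∩B| = 1.9231.
|A∩C| = 0.3205.
|B∩C| = 0 (no overlap).
|A∩B∩C| = 0.
|A ∪ B ∪ C| = 84.5 − 2.2436 + 0 = 82.26.

82.26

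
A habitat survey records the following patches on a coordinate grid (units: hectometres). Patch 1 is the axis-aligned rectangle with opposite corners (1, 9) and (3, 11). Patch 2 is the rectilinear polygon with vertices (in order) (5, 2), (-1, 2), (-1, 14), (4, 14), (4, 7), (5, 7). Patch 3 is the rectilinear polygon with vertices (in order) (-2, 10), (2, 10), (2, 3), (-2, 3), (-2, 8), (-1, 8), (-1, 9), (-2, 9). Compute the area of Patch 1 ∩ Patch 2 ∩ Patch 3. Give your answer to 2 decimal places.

1.00

The intersection is the polygon with vertices (1,10), (2,10), (2,9), (1,9).
By the shoelace formula its area is 1.00.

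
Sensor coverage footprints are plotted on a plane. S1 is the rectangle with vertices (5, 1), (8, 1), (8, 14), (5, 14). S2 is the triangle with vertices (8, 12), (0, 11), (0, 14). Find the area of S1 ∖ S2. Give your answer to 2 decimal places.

37.31

|S1| = 39, |S1∩S2| = 1.6875.
|S1 ∖ S2| = |S1| − |S1∩S2| = 39 − 1.6875 = 37.31.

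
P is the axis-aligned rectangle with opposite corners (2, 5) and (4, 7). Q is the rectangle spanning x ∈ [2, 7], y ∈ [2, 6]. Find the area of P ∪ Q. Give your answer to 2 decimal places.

22.00

By inclusion–exclusion:
Individual areas: |P| = 4, |Q| = 20.
|P∩Q|: x∈[2,4], y∈[5,6] → 2·1 = 2.
|P ∪ Q| = 24 − 2 = 22.00.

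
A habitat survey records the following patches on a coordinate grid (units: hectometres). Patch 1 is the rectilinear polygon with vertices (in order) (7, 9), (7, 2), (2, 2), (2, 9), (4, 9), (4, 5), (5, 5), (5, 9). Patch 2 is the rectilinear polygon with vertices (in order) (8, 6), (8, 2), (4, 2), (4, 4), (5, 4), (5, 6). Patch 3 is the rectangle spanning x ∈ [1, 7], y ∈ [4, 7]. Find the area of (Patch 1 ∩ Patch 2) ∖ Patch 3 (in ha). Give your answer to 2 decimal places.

|Patch 1 ∩ Patch 2| = 10.
|(Patch 1 ∩ Patch 2) ∩ Patch 3| = 4.
|(Patch 1 ∩ Patch 2) ∖ Patch 3| = 10 − 4 = 6.00.

6.00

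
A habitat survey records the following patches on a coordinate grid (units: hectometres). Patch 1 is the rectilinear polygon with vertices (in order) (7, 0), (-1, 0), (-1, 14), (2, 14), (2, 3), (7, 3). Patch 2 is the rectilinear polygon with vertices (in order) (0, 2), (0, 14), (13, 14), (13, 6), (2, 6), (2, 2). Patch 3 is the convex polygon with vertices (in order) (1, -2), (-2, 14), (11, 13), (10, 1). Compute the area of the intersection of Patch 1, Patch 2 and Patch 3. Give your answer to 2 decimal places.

23.37

The intersection is the polygon with vertices (2,6), (2,3), (2,2), (0.25,2), (0,3.333), (0,13.846), (2,13.692).
By the shoelace formula its area is 23.37.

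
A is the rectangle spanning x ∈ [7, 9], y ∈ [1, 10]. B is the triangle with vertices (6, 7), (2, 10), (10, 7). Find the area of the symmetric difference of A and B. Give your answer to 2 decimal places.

21.00

|A| = 18, |B| = 6, |A∩B| = 1.5.
|A △ B| = |A| + |B| − 2·|A∩B| = 18 + 6 − 3 = 21.00.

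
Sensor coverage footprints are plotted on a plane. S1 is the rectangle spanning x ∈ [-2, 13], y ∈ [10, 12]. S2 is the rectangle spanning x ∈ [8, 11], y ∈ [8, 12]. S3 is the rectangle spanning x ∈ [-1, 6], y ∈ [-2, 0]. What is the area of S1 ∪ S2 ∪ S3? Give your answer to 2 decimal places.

50.00

By inclusion–exclusion:
Individual areas: |S1| = 30, |S2| = 12, |S3| = 14.
|S1∩S2|: x∈[8,11], y∈[10,12] → 3·2 = 6.
|S1∩S3| = 0 (no overlap).
|S2∩S3| = 0 (no overlap).
|S1∩S2∩S3| = 0.
|S1 ∪ S2 ∪ S3| = 56 − 6 + 0 = 50.00.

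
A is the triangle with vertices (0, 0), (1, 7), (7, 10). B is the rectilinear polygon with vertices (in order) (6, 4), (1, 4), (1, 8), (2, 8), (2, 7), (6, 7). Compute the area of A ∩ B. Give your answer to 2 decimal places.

8.80

The intersection is the polygon with vertices (2,7.5), (2,7), (4.9,7), (2.8,4), (1,4), (1,7).
By the shoelace formula its area is 8.80.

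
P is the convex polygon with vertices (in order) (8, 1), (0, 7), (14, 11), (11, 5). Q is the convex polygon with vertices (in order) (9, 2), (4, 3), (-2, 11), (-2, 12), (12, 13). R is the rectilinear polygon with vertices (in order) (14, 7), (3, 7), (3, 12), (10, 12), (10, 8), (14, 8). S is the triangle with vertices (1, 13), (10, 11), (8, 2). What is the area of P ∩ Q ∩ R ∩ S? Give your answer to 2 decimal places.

9.86

The intersection is the polygon with vertices (4.818,7), (4.077,8.165), (9.729,9.78), (9.111,7).
By the shoelace formula its area is 9.86.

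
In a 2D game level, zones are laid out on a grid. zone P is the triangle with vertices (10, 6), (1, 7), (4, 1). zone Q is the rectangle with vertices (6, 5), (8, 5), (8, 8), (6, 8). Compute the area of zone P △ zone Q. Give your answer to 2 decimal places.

26.17

|zone P| = 25.5, |zone Q| = 6, |zone P∩zone Q| = 2.6667.
|zone P △ zone Q| = |zone P| + |zone Q| − 2·|zone P∩zone Q| = 25.5 + 6 − 5.3333 = 26.17.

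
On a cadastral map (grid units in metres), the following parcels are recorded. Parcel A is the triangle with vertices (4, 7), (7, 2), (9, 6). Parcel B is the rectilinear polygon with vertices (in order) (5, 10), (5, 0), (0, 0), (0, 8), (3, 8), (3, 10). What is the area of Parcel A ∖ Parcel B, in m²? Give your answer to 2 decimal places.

10.27

|Parcel A| = 11, |Parcel A∩Parcel B| = 0.7333.
|Parcel A ∖ Parcel B| = |Parcel A| − |Parcel A∩Parcel B| = 11 − 0.7333 = 10.27.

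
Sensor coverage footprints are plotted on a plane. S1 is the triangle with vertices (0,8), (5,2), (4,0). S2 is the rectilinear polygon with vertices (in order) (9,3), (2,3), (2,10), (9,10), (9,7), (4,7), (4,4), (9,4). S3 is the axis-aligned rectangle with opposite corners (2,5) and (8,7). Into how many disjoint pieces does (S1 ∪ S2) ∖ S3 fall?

(S1 ∪ S2) ∖ S3 splits into 2 disjoint pieces (area 21, area 14.4333).

2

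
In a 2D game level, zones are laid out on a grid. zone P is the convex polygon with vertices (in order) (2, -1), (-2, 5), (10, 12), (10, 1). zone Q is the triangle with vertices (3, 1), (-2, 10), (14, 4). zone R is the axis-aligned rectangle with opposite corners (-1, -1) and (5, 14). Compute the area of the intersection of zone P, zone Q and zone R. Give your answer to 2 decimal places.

22.97

The intersection is the polygon with vertices (5,7.375), (5,1.546), (3,1), (0.098,6.224), (3.217,8.043).
By the shoelace formula its area is 22.97.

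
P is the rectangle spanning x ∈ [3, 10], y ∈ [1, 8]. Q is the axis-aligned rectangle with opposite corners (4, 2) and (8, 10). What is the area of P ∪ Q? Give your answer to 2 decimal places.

57.00

By inclusion–exclusion:
Individual areas: |P| = 49, |Q| = 32.
|P∩Q|: x∈[4,8], y∈[2,8] → 4·6 = 24.
|P ∪ Q| = 81 − 24 = 57.00.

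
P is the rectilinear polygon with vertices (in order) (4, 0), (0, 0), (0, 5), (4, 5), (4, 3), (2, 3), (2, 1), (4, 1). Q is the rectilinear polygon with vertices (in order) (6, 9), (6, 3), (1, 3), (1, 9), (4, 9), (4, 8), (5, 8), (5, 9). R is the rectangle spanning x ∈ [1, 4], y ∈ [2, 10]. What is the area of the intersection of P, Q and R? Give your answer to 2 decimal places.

The intersection is the polygon with vertices (4,3), (2,3), (1,3), (1,5), (4,5).
By the shoelace formula its area is 6.00.

6.00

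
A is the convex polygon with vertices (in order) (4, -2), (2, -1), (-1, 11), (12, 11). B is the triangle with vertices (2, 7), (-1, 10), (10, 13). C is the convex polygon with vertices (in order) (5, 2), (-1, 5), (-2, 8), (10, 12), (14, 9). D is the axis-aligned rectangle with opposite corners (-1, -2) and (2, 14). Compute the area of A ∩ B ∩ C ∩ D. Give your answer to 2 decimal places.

2.04

The intersection is the polygon with vertices (0.25,8.75), (2,9.333), (2,7).
By the shoelace formula its area is 2.04.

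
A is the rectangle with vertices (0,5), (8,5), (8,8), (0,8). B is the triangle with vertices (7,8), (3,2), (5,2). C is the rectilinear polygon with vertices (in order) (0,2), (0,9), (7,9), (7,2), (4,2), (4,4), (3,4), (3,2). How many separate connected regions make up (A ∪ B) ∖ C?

(A ∪ B) ∖ C splits into 2 disjoint pieces (area 3, area 0.75).

2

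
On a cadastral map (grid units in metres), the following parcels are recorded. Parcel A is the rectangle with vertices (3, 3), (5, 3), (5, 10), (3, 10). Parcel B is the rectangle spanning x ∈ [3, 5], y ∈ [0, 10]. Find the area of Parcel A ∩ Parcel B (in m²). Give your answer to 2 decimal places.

14.00

|Parcel A∩Parcel B|: x∈[3,5], y∈[3,10] → 2·7 = 14.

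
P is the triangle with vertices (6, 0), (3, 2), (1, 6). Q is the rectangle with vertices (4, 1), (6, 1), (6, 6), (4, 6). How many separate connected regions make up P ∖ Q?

P ∖ Q splits into 2 disjoint pieces (area 0.3333, area 2.9333).

2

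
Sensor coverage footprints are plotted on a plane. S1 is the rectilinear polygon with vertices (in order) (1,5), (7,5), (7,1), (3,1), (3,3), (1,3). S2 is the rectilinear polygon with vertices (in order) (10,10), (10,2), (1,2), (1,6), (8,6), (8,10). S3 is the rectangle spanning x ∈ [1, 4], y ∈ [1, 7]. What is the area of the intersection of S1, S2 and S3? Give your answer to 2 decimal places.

The intersection is the polygon with vertices (3,2), (3,3), (1,3), (1,5), (4,5), (4,2).
By the shoelace formula its area is 7.00.

7.00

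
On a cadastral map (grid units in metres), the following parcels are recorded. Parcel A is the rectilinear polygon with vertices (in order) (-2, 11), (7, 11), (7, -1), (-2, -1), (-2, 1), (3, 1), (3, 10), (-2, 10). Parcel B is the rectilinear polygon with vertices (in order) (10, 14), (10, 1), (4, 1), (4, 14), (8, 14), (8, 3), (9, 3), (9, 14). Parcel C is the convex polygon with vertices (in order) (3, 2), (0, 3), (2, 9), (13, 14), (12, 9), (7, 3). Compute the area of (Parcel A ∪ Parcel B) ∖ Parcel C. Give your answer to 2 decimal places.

|Parcel A ∪ Parcel B| = 100.
|(Parcel A ∪ Parcel B) ∩ Parcel C| = 45.7636.
|(Parcel A ∪ Parcel B) ∖ Parcel C| = 100 − 45.7636 = 54.24.

54.24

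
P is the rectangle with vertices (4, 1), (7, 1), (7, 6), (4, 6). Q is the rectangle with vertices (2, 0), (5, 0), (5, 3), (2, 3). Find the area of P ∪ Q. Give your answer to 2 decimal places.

By inclusion–exclusion:
Individual areas: |P| = 15, |Q| = 9.
|P∩Q|: x∈[4,5], y∈[1,3] → 1·2 = 2.
|P ∪ Q| = 24 − 2 = 22.00.

22.00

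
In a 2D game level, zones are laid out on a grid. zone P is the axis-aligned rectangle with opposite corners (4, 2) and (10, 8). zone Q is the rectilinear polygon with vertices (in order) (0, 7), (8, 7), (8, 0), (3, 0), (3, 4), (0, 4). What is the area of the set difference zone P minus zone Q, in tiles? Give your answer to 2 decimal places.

|zone P| = 36, |zone P∩zone Q| = 20.
|zone P ∖ zone Q| = |zone P| − |zone P∩zone Q| = 36 − 20 = 16.00.

16.00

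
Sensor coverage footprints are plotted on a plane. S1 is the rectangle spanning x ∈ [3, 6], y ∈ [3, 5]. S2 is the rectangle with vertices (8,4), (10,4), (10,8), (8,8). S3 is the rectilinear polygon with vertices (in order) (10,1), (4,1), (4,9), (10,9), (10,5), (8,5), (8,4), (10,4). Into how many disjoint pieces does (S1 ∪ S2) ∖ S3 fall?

(S1 ∪ S2) ∖ S3 splits into 2 disjoint pieces (area 2, area 2).

2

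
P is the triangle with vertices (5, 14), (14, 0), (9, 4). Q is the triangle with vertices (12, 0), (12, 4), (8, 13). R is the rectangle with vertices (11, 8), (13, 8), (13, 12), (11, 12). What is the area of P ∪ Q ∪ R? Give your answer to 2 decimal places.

By inclusion–exclusion:
Individual areas: |P| = 17, |Q| = 8, |R| = 8.
|P∩Q| = 2.3337.
|P∩R| = 0.
|Q∩R| = 0.
|P∩Q∩R| = 0.
|P ∪ Q ∪ R| = 33 − 2.3337 + 0 = 30.67.

30.67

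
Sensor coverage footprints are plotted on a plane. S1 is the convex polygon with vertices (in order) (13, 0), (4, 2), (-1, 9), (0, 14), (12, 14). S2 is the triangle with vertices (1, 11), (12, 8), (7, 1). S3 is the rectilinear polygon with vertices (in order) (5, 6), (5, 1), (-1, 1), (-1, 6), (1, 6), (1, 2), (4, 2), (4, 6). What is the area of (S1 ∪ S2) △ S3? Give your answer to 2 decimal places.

|S1 ∪ S2| = 150.0727.
|(S1 ∪ S2) ∩ S3| = 4.1111.
|(S1 ∪ S2) △ S3| = 150.0727 + 18 − 8.2222 = 159.85.

159.85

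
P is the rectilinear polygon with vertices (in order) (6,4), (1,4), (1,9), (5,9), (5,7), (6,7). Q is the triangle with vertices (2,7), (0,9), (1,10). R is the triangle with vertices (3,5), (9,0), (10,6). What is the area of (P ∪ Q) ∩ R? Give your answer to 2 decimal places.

The region (P ∪ Q) ∩ R is the polygon with vertices (6,4), (4.2,4), (3,5), (6,5.429).
By the shoelace formula its area is 3.04.

3.04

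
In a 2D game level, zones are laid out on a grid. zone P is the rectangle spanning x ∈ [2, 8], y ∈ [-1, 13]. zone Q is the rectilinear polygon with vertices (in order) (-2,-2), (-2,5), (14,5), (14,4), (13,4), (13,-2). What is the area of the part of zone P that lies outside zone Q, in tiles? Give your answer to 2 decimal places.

|zone P| = 84, |zone P∩zone Q| = 36.
|zone P ∖ zone Q| = |zone P| − |zone P∩zone Q| = 84 − 36 = 48.00.

48.00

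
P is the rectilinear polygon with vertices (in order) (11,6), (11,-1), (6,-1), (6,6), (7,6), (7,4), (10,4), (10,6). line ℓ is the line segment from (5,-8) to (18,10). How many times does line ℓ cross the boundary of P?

2

The segment meets the boundary at (11,0.308), (10.056,-1).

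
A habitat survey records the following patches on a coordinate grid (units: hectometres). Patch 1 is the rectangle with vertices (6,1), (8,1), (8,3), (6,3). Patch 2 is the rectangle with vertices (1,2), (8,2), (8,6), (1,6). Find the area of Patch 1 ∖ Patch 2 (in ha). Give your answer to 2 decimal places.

|Patch 1∩Patch 2|: x∈[6,8], y∈[2,3] → 2·1 = 2.
|Patch 1| = 4.
|Patch 1 ∖ Patch 2| = |Patch 1| − |Patch 1∩Patch 2| = 4 − 2 = 2.00.

2.00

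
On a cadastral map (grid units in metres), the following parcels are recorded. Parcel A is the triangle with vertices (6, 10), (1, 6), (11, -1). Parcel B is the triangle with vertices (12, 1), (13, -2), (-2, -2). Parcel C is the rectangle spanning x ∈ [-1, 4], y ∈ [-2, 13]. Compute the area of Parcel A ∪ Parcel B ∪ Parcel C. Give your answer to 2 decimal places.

123.42

By inclusion–exclusion:
Individual areas: |Parcel A| = 37.5, |Parcel B| = 22.5, |Parcel C| = 75.
|Parcel A∩Parcel B| = 1.0835.
|Parcel A∩Parcel C| = 6.75.
|Parcel B∩Parcel C| = 3.75.
|Parcel A∩Parcel B∩Parcel C| = 0.
|Parcel A ∪ Parcel B ∪ Parcel C| = 135 − 11.5835 + 0 = 123.42.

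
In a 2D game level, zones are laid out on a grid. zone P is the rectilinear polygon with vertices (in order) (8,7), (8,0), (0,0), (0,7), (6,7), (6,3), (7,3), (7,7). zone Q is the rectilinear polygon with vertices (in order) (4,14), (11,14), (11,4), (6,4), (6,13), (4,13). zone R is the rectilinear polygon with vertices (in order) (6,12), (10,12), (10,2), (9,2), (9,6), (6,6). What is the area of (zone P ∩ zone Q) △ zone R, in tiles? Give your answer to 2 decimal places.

29.00

|zone P ∩ zone Q| = 3.
|(zone P ∩ zone Q) ∩ zone R| = 1.
|(zone P ∩ zone Q) △ zone R| = 3 + 28 − 2 = 29.00.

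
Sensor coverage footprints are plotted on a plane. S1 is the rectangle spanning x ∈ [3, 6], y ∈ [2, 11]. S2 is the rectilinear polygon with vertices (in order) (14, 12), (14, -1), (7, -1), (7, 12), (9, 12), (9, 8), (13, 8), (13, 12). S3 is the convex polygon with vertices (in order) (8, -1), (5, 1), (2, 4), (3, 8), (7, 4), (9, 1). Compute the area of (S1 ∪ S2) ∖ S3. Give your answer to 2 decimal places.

83.33

|S1 ∪ S2| = 102.
|(S1 ∪ S2) ∩ S3| = 18.6667.
|(S1 ∪ S2) ∖ S3| = 102 − 18.6667 = 83.33.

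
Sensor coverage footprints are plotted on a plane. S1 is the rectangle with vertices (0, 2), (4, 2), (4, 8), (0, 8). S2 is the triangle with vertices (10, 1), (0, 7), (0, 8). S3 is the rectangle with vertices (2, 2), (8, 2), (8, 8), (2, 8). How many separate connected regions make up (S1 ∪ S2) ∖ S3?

(S1 ∪ S2) ∖ S3 splits into 2 disjoint pieces (area 12, area 0.2).

2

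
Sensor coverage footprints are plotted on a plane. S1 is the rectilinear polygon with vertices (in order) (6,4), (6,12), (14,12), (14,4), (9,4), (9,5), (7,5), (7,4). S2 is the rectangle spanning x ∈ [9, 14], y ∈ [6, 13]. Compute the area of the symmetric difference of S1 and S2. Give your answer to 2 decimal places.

|S1| = 62, |S2| = 35, |S1∩S2| = 30.
|S1 △ S2| = |S1| + |S2| − 2·|S1∩S2| = 62 + 35 − 60 = 37.00.

37.00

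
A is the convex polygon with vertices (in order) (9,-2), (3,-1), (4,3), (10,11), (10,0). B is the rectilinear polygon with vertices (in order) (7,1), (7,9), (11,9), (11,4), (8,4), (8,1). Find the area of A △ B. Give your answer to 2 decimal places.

43.00

|A| = 53, |B| = 23, |A∩B| = 16.5.
|A △ B| = |A| + |B| − 2·|A∩B| = 53 + 23 − 33 = 43.00.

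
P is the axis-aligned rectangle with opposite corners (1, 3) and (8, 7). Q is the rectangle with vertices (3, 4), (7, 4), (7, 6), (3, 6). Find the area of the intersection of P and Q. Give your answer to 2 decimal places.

|P∩Q|: x∈[3,7], y∈[4,6] → 4·2 = 8.

8.00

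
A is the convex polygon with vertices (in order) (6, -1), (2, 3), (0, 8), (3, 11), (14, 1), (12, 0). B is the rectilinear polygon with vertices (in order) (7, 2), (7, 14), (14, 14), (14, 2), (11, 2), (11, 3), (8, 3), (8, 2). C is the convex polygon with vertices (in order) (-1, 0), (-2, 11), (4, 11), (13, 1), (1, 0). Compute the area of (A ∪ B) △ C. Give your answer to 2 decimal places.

|A ∪ B| = 149.6773.
|(A ∪ B) ∩ C| = 70.3427.
|(A ∪ B) △ C| = 149.6773 + 108.5 − 140.6853 = 117.49.

117.49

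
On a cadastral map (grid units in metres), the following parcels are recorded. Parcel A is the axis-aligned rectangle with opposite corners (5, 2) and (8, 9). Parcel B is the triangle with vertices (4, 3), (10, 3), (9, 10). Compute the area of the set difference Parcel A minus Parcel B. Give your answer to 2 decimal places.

10.50

|Parcel A| = 21, |Parcel A∩Parcel B| = 10.5.
|Parcel A ∖ Parcel B| = |Parcel A| − |Parcel A∩Parcel B| = 21 − 10.5 = 10.50.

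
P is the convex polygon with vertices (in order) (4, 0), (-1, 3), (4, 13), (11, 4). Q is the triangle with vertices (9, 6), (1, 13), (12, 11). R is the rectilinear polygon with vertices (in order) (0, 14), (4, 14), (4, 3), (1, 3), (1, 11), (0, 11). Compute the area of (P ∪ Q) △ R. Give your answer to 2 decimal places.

89.48

|P ∪ Q| = 99.4582.
|(P ∪ Q) ∩ R| = 22.9891.
|(P ∪ Q) △ R| = 99.4582 + 36 − 45.9783 = 89.48.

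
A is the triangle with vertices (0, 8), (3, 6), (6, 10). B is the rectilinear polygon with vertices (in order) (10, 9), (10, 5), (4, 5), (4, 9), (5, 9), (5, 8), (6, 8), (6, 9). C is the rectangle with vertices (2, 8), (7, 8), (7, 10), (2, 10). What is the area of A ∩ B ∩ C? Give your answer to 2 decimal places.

The intersection is the polygon with vertices (4,9), (5,9), (5,8.667), (4.5,8), (4,8).
By the shoelace formula its area is 0.83.

0.83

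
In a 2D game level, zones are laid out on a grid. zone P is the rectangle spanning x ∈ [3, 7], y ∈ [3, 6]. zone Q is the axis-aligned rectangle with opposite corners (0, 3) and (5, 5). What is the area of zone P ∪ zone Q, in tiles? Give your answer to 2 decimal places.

By inclusion–exclusion:
Individual areas: |zone P| = 12, |zone Q| = 10.
|zone P∩zone Q|: x∈[3,5], y∈[3,5] → 2·2 = 4.
|zone P ∪ zone Q| = 22 − 4 = 18.00.

18.00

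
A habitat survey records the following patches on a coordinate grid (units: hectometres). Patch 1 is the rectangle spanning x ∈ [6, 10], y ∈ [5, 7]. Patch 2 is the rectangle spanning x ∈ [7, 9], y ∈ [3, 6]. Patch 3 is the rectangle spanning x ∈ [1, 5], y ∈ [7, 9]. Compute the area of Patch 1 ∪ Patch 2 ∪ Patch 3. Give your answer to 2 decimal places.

By inclusion–exclusion:
Individual areas: |Patch 1| = 8, |Patch 2| = 6, |Patch 3| = 8.
|Patch 1∩Patch 2|: x∈[7,9], y∈[5,6] → 2·1 = 2.
|Patch 1∩Patch 3| = 0 (no overlap).
|Patch 2∩Patch 3| = 0 (no overlap).
|Patch 1∩Patch 2∩Patch 3| = 0.
|Patch 1 ∪ Patch 2 ∪ Patch 3| = 22 − 2 + 0 = 20.00.

20.00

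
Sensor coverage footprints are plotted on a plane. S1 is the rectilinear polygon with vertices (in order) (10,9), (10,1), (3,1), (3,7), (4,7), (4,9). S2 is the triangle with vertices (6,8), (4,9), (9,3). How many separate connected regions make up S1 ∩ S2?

1

S1 ∩ S2 is a single connected region.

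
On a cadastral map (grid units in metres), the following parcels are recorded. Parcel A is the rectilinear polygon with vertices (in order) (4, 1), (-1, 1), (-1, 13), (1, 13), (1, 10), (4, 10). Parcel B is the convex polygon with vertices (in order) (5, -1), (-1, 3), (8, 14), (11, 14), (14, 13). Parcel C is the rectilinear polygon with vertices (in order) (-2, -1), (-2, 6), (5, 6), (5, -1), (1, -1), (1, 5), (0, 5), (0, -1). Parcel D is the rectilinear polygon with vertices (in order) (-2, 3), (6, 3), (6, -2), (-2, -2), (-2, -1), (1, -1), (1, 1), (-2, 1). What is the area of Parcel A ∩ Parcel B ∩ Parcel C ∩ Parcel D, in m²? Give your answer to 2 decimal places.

6.00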